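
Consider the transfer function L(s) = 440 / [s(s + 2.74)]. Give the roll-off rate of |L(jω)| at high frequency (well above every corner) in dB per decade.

-40 dB/decade

With 0 zeros and 2 poles, the high-frequency asymptotic slope is 20 × (0 − 2) = -40 dB/decade.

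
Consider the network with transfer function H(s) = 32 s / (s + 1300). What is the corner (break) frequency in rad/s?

1300 rad/s

The single real pole at s = −1300 gives a corner at ω = 1300 rad/s.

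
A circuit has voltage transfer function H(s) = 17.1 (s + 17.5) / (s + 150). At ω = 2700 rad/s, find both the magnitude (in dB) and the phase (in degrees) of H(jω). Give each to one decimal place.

|H| = 24.6 dB, ∠H = 2.8°

|j2700 + 17.5| = √(2700² + 17.5²) = 2700
|j2700 + 150| = √(2700² + 150²) = 2704
|H(j2700)| = 17.1 × 2700 / 2704 = 17.074
20 log₁₀(17.074) = 24.65 dB
∠(j2700 + 17.5) = arctan(2700/17.5) = 89.63°
∠(j2700 + 150) = arctan(2700/150) = 86.82°
∠H(j2700) = 89.63° − 86.82° = 2.81°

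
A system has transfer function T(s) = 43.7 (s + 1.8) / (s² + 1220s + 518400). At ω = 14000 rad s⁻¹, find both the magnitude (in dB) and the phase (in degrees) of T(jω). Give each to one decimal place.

|T| = -50.1 dB, ∠T = -85.0°

|j14000 + 1.8| = √(14000² + 1.8²) = 1.4e+04
|(j14000)² + 1220(j14000) + 518400| = |-1.9548e+08 + j1.708e+07| = 1.962e+08
|T(j14000)| = 43.7 × 1.4e+04 / 1.962e+08 = 0.0031178
20 log₁₀(0.0031178) = -50.12 dB
∠(j14000 + 1.8) = arctan(14000/1.8) = 89.99°
∠[(j14000)² + 1220(j14000) + 518400] = ∠[-1.9548e+08 + j1.708e+07] = 175.01°
∠T(j14000) = 89.99° − 175.01° = -85.01°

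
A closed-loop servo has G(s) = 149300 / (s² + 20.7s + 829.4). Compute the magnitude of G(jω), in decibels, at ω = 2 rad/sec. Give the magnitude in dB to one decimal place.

45.1 dB

|(j2)² + 20.7(j2) + 829.4| = |825.4 + j41.4| = 826.4
|G(j2)| = 149300 / 826.4 = 180.65
20 log₁₀(180.65) = 45.14 dB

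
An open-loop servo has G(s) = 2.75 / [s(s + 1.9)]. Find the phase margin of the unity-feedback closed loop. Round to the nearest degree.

Gain crossover: |G(jω)| = 1 at ω ≈ 1.22 rad/sec.
∠G(j1.22) = −90° − arctan(1.22/1.9) ≈ -122.67°
PM = 180° + (-122.67°) = 57.33°

57°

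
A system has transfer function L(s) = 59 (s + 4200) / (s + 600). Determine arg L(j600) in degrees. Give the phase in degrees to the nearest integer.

-37°

∠(j600 + 4200) = arctan(600/4200) = 8.13°
∠(j600 + 600) = arctan(600/600) = 45.00°
∠L(j600) = 8.13° − 45.00° = -36.87°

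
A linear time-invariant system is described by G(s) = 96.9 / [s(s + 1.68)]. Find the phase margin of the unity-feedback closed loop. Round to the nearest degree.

Gain crossover: |G(jω)| = 1 at ω ≈ 9.77 rad s⁻¹.
∠G(j9.77) = −90° − arctan(9.77/1.68) ≈ -170.25°
PM = 180° + (-170.25°) = 9.75°

10°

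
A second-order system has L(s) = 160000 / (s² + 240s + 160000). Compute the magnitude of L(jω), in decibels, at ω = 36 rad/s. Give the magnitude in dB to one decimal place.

|(j36)² + 240(j36) + 160000| = |1.587e+05 + j8640| = 1.589e+05
|L(j36)| = 160000 / 1.589e+05 = 1.0067
20 log₁₀(1.0067) = 0.06 dB

0.1 dB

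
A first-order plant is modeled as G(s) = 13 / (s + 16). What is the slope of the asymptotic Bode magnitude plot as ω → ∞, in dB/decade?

With 0 zeros and 1 pole, the high-frequency asymptotic slope is 20 × (0 − 1) = -20 dB/decade.

-20 dB/decade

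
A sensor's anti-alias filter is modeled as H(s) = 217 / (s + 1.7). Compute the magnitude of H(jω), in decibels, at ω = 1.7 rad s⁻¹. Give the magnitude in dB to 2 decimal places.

39.11 dB

|j1.7 + 1.7| = √(1.7² + 1.7²) = 2.404
|H(j1.7)| = 217 / 2.404 = 90.26
20 log₁₀(90.26) = 39.110 dB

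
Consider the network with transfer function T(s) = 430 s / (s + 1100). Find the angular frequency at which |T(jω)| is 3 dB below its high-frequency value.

For a single-pole high-pass, the −3 dB point is at the pole: ω = 1100 rad/sec.

1100 rad/sec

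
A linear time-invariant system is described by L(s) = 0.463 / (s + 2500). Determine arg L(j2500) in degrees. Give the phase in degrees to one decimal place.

∠(j2500 + 2500) = arctan(2500/2500) = 45.00°
∠L(j2500) = −45.00° = -45.00°

-45.0°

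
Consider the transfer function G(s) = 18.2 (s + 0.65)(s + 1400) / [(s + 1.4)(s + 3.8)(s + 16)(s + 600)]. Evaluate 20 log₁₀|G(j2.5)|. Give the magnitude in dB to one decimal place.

|j2.5 + 0.65| = √(2.5² + 0.65²) = 2.583
|j2.5 + 1400| = √(2.5² + 1400²) = 1400
|j2.5 + 1.4| = √(2.5² + 1.4²) = 2.865
|j2.5 + 3.8| = √(2.5² + 3.8²) = 4.549
|j2.5 + 16| = √(2.5² + 16²) = 16.19
|j2.5 + 600| = √(2.5² + 600²) = 600
|G(j2.5)| = 18.2 × 2.583 × 1400 / (2.865 × 4.549 × 16.19 × 600) = 0.51973
20 log₁₀(0.51973) = -5.68 dB

-5.7 dB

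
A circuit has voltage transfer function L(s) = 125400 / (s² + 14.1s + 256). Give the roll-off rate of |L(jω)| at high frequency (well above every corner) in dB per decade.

-40 dB/decade

With 0 zeros and 2 poles, the high-frequency asymptotic slope is 20 × (0 − 2) = -40 dB/decade.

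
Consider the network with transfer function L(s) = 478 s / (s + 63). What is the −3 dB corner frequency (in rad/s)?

63 rad/s

For a single-pole high-pass, the −3 dB point is at the pole: ω = 63 rad/s.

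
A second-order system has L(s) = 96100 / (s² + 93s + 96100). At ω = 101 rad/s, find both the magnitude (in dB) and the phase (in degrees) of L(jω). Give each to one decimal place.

|L| = 0.9 dB, ∠L = -6.2 deg

|(j101)² + 93(j101) + 96100| = |85899 + j9393| = 8.641e+04
|L(j101)| = 96100 / 8.641e+04 = 1.1121
20 log₁₀(1.1121) = 0.92 dB
∠[(j101)² + 93(j101) + 96100] = ∠[85899 + j9393] = 6.24°
∠L(j101) = −6.24° = -6.24°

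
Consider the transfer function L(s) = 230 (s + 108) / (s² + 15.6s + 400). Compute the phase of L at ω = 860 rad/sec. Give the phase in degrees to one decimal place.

∠(j860 + 108) = arctan(860/108) = 82.84°
∠[(j860)² + 15.6(j860) + 400] = ∠[-7.392e+05 + j13416] = 178.96°
∠L(j860) = 82.84° − 178.96° = -96.12°

-96.1 deg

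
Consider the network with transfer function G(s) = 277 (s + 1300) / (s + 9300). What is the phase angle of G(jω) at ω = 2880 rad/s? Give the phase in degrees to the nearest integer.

48°

∠(j2880 + 1300) = arctan(2880/1300) = 65.71°
∠(j2880 + 9300) = arctan(2880/9300) = 17.21°
∠G(j2880) = 65.71° − 17.21° = 48.50°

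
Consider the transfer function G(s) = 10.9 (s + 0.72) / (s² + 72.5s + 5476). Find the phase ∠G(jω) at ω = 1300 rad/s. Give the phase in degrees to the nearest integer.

∠(j1300 + 0.72) = arctan(1300/0.72) = 89.97°
∠[(j1300)² + 72.5(j1300) + 5476] = ∠[-1.6845e+06 + j94250] = 176.80°
∠G(j1300) = 89.97° − 176.80° = -86.83°

-87°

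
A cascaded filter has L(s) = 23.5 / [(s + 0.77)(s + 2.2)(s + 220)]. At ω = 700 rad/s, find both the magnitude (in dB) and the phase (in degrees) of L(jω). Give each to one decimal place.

|L| = -143.7 dB, ∠L = -252.3°

|j700 + 0.77| = √(700² + 0.77²) = 700
|j700 + 2.2| = √(700² + 2.2²) = 700
|j700 + 220| = √(700² + 220²) = 733.8
|L(j700)| = 23.5 / (700 × 700 × 733.8) = 6.5361e-08
20 log₁₀(6.5361e-08) = -143.69 dB
∠(j700 + 0.77) = arctan(700/0.77) = 89.94°
∠(j700 + 2.2) = arctan(700/2.2) = 89.82°
∠(j700 + 220) = arctan(700/220) = 72.55°
∠L(j700) = − (89.94° + 89.82° + 72.55°) = -252.31°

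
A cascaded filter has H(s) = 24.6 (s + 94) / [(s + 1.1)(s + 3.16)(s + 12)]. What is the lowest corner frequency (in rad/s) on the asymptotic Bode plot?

1.1 rad/s

Break frequencies occur at each pole and zero magnitude: 1.1 rad/s, 3.16 rad/s, 12 rad/s, 94 rad/s.
The lowest is 1.1 rad/s.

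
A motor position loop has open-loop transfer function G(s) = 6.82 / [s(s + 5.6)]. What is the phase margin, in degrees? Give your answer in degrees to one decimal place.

78.0°

Gain crossover: |G(jω)| = 1 at ω ≈ 1.19 rad/s.
∠G(j1.19) = −90° − arctan(1.19/5.6) ≈ -102.01°
PM = 180° + (-102.01°) = 77.99°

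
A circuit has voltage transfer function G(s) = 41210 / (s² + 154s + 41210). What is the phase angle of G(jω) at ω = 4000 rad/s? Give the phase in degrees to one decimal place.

-177.8°

∠[(j4000)² + 154(j4000) + 41210] = ∠[-1.5959e+07 + j6.16e+05] = 177.79°
∠G(j4000) = −177.79° = -177.79°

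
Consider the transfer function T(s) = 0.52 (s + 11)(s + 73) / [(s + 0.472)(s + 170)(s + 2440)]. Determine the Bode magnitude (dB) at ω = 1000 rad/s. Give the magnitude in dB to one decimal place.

-74.2 dB

|j1000 + 11| = √(1000² + 11²) = 1000
|j1000 + 73| = √(1000² + 73²) = 1003
|j1000 + 0.472| = √(1000² + 0.472²) = 1000
|j1000 + 170| = √(1000² + 170²) = 1014
|j1000 + 2440| = √(1000² + 2440²) = 2637
|T(j1000)| = 0.52 × 1000 × 1003 / (1000 × 1014 × 2637) = 0.00019494
20 log₁₀(0.00019494) = -74.20 dB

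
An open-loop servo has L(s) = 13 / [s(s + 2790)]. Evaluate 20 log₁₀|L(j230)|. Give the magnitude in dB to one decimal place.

-93.9 dB

|j230 + 2790| = √(230² + 2790²) = 2799
|j230| = 230
|L(j230)| = 13 / (2799 × 230) = 2.019e-05
20 log₁₀(2.019e-05) = -93.90 dB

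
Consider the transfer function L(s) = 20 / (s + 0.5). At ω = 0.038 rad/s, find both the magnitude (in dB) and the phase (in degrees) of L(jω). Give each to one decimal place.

|L| = 32.0 dB, ∠L = -4.3°

|j0.038 + 0.5| = √(0.038² + 0.5²) = 0.5014
|L(j0.038)| = 20 / 0.5014 = 39.885
20 log₁₀(39.885) = 32.02 dB
∠(j0.038 + 0.5) = arctan(0.038/0.5) = 4.35°
∠L(j0.038) = −4.35° = -4.35°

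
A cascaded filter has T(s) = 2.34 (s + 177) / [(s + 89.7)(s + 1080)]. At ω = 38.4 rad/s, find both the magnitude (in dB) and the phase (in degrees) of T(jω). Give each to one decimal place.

|j38.4 + 177| = √(38.4² + 177²) = 181.1
|j38.4 + 89.7| = √(38.4² + 89.7²) = 97.57
|j38.4 + 1080| = √(38.4² + 1080²) = 1081
|T(j38.4)| = 2.34 × 181.1 / (97.57 × 1081) = 0.0040192
20 log₁₀(0.0040192) = -47.92 dB
∠(j38.4 + 177) = arctan(38.4/177) = 12.24°
∠(j38.4 + 89.7) = arctan(38.4/89.7) = 23.18°
∠(j38.4 + 1080) = arctan(38.4/1080) = 2.04°
∠T(j38.4) = 12.24° − (23.18° + 2.04°) = -12.97°

|T| = -47.9 dB, ∠T = -13.0°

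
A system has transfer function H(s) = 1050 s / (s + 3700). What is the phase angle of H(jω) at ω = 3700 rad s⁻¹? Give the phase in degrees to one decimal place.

∠(j3700) = 90.00°
∠(j3700 + 3700) = arctan(3700/3700) = 45.00°
∠H(j3700) = 90.00° − 45.00° = 45.00°

45.0°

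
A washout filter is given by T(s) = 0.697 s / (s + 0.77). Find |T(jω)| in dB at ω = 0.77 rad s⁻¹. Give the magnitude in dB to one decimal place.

|j0.77| = 0.77
|j0.77 + 0.77| = √(0.77² + 0.77²) = 1.089
|T(j0.77)| = 0.697 × 0.77 / 1.089 = 0.49285
20 log₁₀(0.49285) = -6.15 dB

-6.1 dB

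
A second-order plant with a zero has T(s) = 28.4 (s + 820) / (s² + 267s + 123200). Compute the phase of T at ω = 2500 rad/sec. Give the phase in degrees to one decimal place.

-101.9 deg

∠(j2500 + 820) = arctan(2500/820) = 71.84°
∠[(j2500)² + 267(j2500) + 123200] = ∠[-6.1268e+06 + j6.675e+05] = 173.78°
∠T(j2500) = 71.84° − 173.78° = -101.94°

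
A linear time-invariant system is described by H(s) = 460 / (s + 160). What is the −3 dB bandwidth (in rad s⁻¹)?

For a single-pole low-pass, the −3 dB point is at the pole: ω = 160 rad s⁻¹.

160 rad s⁻¹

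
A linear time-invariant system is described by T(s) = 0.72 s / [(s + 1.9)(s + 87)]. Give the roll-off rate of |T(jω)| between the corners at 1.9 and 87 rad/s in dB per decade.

In this band the factors already past their corner are: 1 differentiator zero, pole at 1.9; net slope = 0 dB/decade.

0 dB/decade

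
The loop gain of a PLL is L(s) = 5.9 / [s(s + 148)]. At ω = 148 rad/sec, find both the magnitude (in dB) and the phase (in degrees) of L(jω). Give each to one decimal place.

|L| = -74.4 dB, ∠L = -135.0°

|j148 + 148| = √(148² + 148²) = 209.3
|j148| = 148
|L(j148)| = 5.9 / (209.3 × 148) = 0.00019046
20 log₁₀(0.00019046) = -74.40 dB
∠(j148 + 148) = arctan(148/148) = 45.00°
∠(j148) = 90.00°
∠L(j148) = − (45.00° + 90.00°) = -135.00°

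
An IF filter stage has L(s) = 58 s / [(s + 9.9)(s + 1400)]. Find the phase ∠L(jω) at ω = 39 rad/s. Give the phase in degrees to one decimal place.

∠(j39) = 90.00°
∠(j39 + 9.9) = arctan(39/9.9) = 75.76°
∠(j39 + 1400) = arctan(39/1400) = 1.60°
∠L(j39) = 90.00° − (75.76° + 1.60°) = 12.65°

12.6 deg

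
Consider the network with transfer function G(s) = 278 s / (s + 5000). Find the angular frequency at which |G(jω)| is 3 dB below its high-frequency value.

5000 rad/sec

For a single-pole high-pass, the −3 dB point is at the pole: ω = 5000 rad/sec.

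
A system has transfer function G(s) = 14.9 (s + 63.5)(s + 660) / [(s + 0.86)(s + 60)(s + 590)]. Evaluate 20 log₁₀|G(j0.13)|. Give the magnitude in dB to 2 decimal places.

26.14 dB

|j0.13 + 63.5| = √(0.13² + 63.5²) = 63.5
|j0.13 + 660| = √(0.13² + 660²) = 660
|j0.13 + 0.86| = √(0.13² + 0.86²) = 0.8698
|j0.13 + 60| = √(0.13² + 60²) = 60
|j0.13 + 590| = √(0.13² + 590²) = 590
|G(j0.13)| = 14.9 × 63.5 × 660 / (0.8698 × 60 × 590) = 20.281
20 log₁₀(20.281) = 26.142 dB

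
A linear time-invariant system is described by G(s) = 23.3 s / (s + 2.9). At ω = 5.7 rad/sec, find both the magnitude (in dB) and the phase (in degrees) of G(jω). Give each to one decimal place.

|j5.7| = 5.7
|j5.7 + 2.9| = √(5.7² + 2.9²) = 6.395
|G(j5.7)| = 23.3 × 5.7 / 6.395 = 20.767
20 log₁₀(20.767) = 26.35 dB
∠(j5.7) = 90.00°
∠(j5.7 + 2.9) = arctan(5.7/2.9) = 63.03°
∠G(j5.7) = 90.00° − 63.03° = 26.97°

|G| = 26.3 dB, ∠G = 27.0°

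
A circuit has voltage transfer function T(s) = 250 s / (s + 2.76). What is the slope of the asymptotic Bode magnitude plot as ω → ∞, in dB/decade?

0 dB/decade

With 1 zero and 1 pole, the high-frequency asymptotic slope is 20 × (1 − 1) = 0 dB/decade.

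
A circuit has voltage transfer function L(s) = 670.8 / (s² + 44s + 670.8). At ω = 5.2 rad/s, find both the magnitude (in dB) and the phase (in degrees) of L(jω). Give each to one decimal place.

|L| = -0.2 dB, ∠L = -19.6°

|(j5.2)² + 44(j5.2) + 670.8| = |643.76 + j228.8| = 683.2
|L(j5.2)| = 670.8 / 683.2 = 0.98184
20 log₁₀(0.98184) = -0.16 dB
∠[(j5.2)² + 44(j5.2) + 670.8] = ∠[643.76 + j228.8] = 19.57°
∠L(j5.2) = −19.57° = -19.57°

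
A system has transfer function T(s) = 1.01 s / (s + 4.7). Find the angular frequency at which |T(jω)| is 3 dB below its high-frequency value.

4.7 rad/s

For a single-pole high-pass, the −3 dB point is at the pole: ω = 4.7 rad/s.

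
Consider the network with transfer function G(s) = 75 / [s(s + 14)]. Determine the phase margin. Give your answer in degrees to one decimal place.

70.2°

Gain crossover: |G(jω)| = 1 at ω ≈ 5.04 rad/s.
∠G(j5.04) = −90° − arctan(5.04/14) ≈ -109.80°
PM = 180° + (-109.80°) = 70.20°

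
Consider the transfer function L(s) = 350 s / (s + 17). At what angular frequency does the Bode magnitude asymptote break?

The single real pole at s = −17 gives a corner at ω = 17 rad s⁻¹.

17 rad s⁻¹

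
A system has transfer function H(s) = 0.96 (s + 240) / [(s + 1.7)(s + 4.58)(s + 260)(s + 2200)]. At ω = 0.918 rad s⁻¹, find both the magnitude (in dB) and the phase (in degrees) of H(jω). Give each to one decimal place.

|j0.918 + 240| = √(0.918² + 240²) = 240
|j0.918 + 1.7| = √(0.918² + 1.7²) = 1.932
|j0.918 + 4.58| = √(0.918² + 4.58²) = 4.671
|j0.918 + 260| = √(0.918² + 260²) = 260
|j0.918 + 2200| = √(0.918² + 2200²) = 2200
|H(j0.918)| = 0.96 × 240 / (1.932 × 4.671 × 260 × 2200) = 4.4633e-05
20 log₁₀(4.4633e-05) = -87.01 dB
∠(j0.918 + 240) = arctan(0.918/240) = 0.22°
∠(j0.918 + 1.7) = arctan(0.918/1.7) = 28.37°
∠(j0.918 + 4.58) = arctan(0.918/4.58) = 11.33°
∠(j0.918 + 260) = arctan(0.918/260) = 0.20°
∠(j0.918 + 2200) = arctan(0.918/2200) = 0.02°
∠H(j0.918) = 0.22° − (28.37° + 11.33° + 0.20° + 0.02°) = -39.71°

|H| = -87.0 dB, ∠H = -39.7°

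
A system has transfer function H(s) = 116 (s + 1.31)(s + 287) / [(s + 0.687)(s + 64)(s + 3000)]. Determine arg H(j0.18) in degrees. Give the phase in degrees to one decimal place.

-7.0°

∠(j0.18 + 1.31) = arctan(0.18/1.31) = 7.82°
∠(j0.18 + 287) = arctan(0.18/287) = 0.04°
∠(j0.18 + 0.687) = arctan(0.18/0.687) = 14.68°
∠(j0.18 + 64) = arctan(0.18/64) = 0.16°
∠(j0.18 + 3000) = arctan(0.18/3000) = 0.00°
∠H(j0.18) = 7.82° + 0.04° − (14.68° + 0.16° + 0.00°) = -6.99°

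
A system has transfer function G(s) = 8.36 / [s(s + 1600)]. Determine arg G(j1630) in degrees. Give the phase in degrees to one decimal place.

-135.5 deg

∠(j1630 + 1600) = arctan(1630/1600) = 45.53°
∠(j1630) = 90.00°
∠G(j1630) = − (45.53° + 90.00°) = -135.53°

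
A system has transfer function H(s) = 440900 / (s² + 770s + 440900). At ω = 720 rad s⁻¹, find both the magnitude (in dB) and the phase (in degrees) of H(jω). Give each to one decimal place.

|(j720)² + 770(j720) + 440900| = |-77500 + j5.544e+05| = 5.598e+05
|H(j720)| = 440900 / 5.598e+05 = 0.78762
20 log₁₀(0.78762) = -2.07 dB
∠[(j720)² + 770(j720) + 440900] = ∠[-77500 + j5.544e+05] = 97.96°
∠H(j720) = −97.96° = -97.96°

|H| = -2.1 dB, ∠H = -98.0 deg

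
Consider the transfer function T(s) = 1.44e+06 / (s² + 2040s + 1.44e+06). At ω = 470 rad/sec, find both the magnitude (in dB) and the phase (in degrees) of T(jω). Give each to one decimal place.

|(j470)² + 2040(j470) + 1.44e+06| = |1.2191e+06 + j9.588e+05| = 1.551e+06
|T(j470)| = 1.44e+06 / 1.551e+06 = 0.92845
20 log₁₀(0.92845) = -0.64 dB
∠[(j470)² + 2040(j470) + 1.44e+06] = ∠[1.2191e+06 + j9.588e+05] = 38.18°
∠T(j470) = −38.18° = -38.18°

|T| = -0.6 dB, ∠T = -38.2°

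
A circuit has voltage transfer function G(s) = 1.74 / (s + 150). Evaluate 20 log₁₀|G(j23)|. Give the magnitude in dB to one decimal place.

-38.8 dB

|j23 + 150| = √(23² + 150²) = 151.8
|G(j23)| = 1.74 / 151.8 = 0.011466
20 log₁₀(0.011466) = -38.81 dB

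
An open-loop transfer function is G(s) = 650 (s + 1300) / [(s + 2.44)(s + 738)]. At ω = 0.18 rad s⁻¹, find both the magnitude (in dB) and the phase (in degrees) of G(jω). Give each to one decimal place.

|G| = 53.4 dB, ∠G = -4.2 deg

|j0.18 + 1300| = √(0.18² + 1300²) = 1300
|j0.18 + 2.44| = √(0.18² + 2.44²) = 2.447
|j0.18 + 738| = √(0.18² + 738²) = 738
|G(j0.18)| = 650 × 1300 / (2.447 × 738) = 467.99
20 log₁₀(467.99) = 53.40 dB
∠(j0.18 + 1300) = arctan(0.18/1300) = 0.01°
∠(j0.18 + 2.44) = arctan(0.18/2.44) = 4.22°
∠(j0.18 + 738) = arctan(0.18/738) = 0.01°
∠G(j0.18) = 0.01° − (4.22° + 0.01°) = -4.23°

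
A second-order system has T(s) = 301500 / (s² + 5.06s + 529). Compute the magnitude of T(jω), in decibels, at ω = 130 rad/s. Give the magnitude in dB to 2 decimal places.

25.30 dB

|(j130)² + 5.06(j130) + 529| = |-16371 + j657.8| = 1.638e+04
|T(j130)| = 301500 / 1.638e+04 = 18.402
20 log₁₀(18.402) = 25.297 dB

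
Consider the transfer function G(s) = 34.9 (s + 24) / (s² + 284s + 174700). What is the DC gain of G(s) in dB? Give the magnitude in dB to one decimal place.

-46.4 dB

G(0) = 34.9 × 24 / 174700 = 0.0047945
20 log₁₀(0.0047945) = -46.39 dB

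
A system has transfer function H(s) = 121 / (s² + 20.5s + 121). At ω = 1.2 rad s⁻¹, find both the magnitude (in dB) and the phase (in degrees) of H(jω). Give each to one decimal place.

|H| = -0.1 dB, ∠H = -11.6 deg

|(j1.2)² + 20.5(j1.2) + 121| = |119.56 + j24.6| = 122.1
|H(j1.2)| = 121 / 122.1 = 0.99128
20 log₁₀(0.99128) = -0.08 dB
∠[(j1.2)² + 20.5(j1.2) + 121] = ∠[119.56 + j24.6] = 11.63°
∠H(j1.2) = −11.63° = -11.63°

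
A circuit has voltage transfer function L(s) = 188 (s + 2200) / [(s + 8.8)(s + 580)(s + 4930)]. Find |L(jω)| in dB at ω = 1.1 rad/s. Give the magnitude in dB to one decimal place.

-35.8 dB

|j1.1 + 2200| = √(1.1² + 2200²) = 2200
|j1.1 + 8.8| = √(1.1² + 8.8²) = 8.868
|j1.1 + 580| = √(1.1² + 580²) = 580
|j1.1 + 4930| = √(1.1² + 4930²) = 4930
|L(j1.1)| = 188 × 2200 / (8.868 × 580 × 4930) = 0.01631
20 log₁₀(0.01631) = -35.75 dB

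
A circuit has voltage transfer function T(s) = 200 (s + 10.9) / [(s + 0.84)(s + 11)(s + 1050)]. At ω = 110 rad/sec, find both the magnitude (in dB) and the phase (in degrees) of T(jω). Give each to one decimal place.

|j110 + 10.9| = √(110² + 10.9²) = 110.5
|j110 + 0.84| = √(110² + 0.84²) = 110
|j110 + 11| = √(110² + 11²) = 110.5
|j110 + 1050| = √(110² + 1050²) = 1056
|T(j110)| = 200 × 110.5 / (110 × 110.5 × 1056) = 0.001722
20 log₁₀(0.001722) = -55.28 dB
∠(j110 + 10.9) = arctan(110/10.9) = 84.34°
∠(j110 + 0.84) = arctan(110/0.84) = 89.56°
∠(j110 + 11) = arctan(110/11) = 84.29°
∠(j110 + 1050) = arctan(110/1050) = 5.98°
∠T(j110) = 84.34° − (89.56° + 84.29° + 5.98°) = -95.49°

|T| = -55.3 dB, ∠T = -95.5°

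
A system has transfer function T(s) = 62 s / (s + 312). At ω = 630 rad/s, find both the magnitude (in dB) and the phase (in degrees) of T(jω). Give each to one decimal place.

|j630| = 630
|j630 + 312| = √(630² + 312²) = 703
|T(j630)| = 62 × 630 / 703 = 55.56
20 log₁₀(55.56) = 34.90 dB
∠(j630) = 90.00°
∠(j630 + 312) = arctan(630/312) = 63.65°
∠T(j630) = 90.00° − 63.65° = 26.35°

|T| = 34.9 dB, ∠T = 26.3 deg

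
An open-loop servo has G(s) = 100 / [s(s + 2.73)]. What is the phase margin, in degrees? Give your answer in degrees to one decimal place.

15.5 deg

Gain crossover: |G(jω)| = 1 at ω ≈ 9.82 rad/s.
∠G(j9.82) = −90° − arctan(9.82/2.73) ≈ -164.46°
PM = 180° + (-164.46°) = 15.54°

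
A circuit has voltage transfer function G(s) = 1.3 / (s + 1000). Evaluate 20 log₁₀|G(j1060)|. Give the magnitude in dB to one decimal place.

|j1060 + 1000| = √(1060² + 1000²) = 1457
|G(j1060)| = 1.3 / 1457 = 0.00089209
20 log₁₀(0.00089209) = -60.99 dB

-61.0 dB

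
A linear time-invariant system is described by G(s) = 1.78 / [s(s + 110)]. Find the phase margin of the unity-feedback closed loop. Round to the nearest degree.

90°

Gain crossover: |G(jω)| = 1 at ω ≈ 0.0162 rad/s.
∠G(j0.0162) = −90° − arctan(0.0162/110) ≈ -90.01°
PM = 180° + (-90.01°) = 89.99°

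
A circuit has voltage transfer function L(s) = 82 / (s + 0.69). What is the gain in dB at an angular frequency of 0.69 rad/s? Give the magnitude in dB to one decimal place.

38.5 dB

|j0.69 + 0.69| = √(0.69² + 0.69²) = 0.9758
|L(j0.69)| = 82 / 0.9758 = 84.033
20 log₁₀(84.033) = 38.49 dB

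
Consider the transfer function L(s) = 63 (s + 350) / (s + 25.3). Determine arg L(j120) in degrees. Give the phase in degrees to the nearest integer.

∠(j120 + 350) = arctan(120/350) = 18.92°
∠(j120 + 25.3) = arctan(120/25.3) = 78.09°
∠L(j120) = 18.92° − 78.09° = -59.17°

-59°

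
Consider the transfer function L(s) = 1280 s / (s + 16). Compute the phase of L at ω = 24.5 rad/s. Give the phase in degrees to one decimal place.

33.1°

∠(j24.5) = 90.00°
∠(j24.5 + 16) = arctan(24.5/16) = 56.85°
∠L(j24.5) = 90.00° − 56.85° = 33.15°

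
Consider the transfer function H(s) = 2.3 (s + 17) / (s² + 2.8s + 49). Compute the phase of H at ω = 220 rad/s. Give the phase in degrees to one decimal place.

-93.7°

∠(j220 + 17) = arctan(220/17) = 85.58°
∠[(j220)² + 2.8(j220) + 49] = ∠[-48351 + j616] = 179.27°
∠H(j220) = 85.58° − 179.27° = -93.69°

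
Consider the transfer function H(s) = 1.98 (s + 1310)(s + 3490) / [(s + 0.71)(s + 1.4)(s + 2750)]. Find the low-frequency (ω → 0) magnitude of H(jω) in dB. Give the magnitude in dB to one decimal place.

H(0) = 1.98 × 1310 × 3490 / (0.71 × 1.4 × 2750) = 3311.6
20 log₁₀(3311.6) = 70.40 dB

70.4 dB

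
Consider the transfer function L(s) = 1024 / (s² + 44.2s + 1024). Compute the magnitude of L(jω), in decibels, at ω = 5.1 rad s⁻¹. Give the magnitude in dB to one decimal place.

|(j5.1)² + 44.2(j5.1) + 1024| = |997.99 + j225.42| = 1023
|L(j5.1)| = 1024 / 1023 = 1.0008
20 log₁₀(1.0008) = 0.01 dB

0.0 dB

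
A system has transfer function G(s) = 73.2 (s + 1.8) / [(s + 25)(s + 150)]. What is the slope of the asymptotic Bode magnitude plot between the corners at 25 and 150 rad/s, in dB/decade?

0 dB/decade

In this band the factors already past their corner are: zero at 1.8, pole at 25; net slope = 0 dB/decade.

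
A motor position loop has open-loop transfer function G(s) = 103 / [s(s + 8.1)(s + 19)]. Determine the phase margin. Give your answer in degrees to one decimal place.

83.3°

Gain crossover: |G(jω)| = 1 at ω ≈ 0.667 rad/s.
∠G(j0.667) = −90° − arctan(0.667/8.1) − arctan(0.667/19) ≈ -96.71°
PM = 180° + (-96.71°) = 83.29°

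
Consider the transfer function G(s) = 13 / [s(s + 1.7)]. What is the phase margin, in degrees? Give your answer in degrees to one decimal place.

26.5°

Gain crossover: |G(jω)| = 1 at ω ≈ 3.41 rad/sec.
∠G(j3.41) = −90° − arctan(3.41/1.7) ≈ -153.51°
PM = 180° + (-153.51°) = 26.49°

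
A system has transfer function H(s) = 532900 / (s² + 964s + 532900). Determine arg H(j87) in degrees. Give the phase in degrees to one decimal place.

∠[(j87)² + 964(j87) + 532900] = ∠[5.2533e+05 + j83868] = 9.07°
∠H(j87) = −9.07° = -9.07°

-9.1°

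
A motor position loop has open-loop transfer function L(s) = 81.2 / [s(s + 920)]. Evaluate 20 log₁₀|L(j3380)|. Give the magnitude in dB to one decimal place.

|j3380 + 920| = √(3380² + 920²) = 3503
|j3380| = 3380
|L(j3380)| = 81.2 / (3503 × 3380) = 6.8581e-06
20 log₁₀(6.8581e-06) = -103.28 dB

-103.3 dB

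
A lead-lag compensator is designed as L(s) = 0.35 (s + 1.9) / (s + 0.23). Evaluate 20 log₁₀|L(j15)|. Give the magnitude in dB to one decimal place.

-9.1 dB

|j15 + 1.9| = √(15² + 1.9²) = 15.12
|j15 + 0.23| = √(15² + 0.23²) = 15
|L(j15)| = 0.35 × 15.12 / 15 = 0.35276
20 log₁₀(0.35276) = -9.05 dB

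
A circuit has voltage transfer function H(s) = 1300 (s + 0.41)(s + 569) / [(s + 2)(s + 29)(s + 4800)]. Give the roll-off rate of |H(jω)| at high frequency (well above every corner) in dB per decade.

-20 dB/decade

With 2 zeros and 3 poles, the high-frequency asymptotic slope is 20 × (2 − 3) = -20 dB/decade.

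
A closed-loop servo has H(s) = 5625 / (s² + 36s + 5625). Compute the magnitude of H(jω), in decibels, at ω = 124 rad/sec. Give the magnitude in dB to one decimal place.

|(j124)² + 36(j124) + 5625| = |-9751 + j4464| = 1.072e+04
|H(j124)| = 5625 / 1.072e+04 = 0.52451
20 log₁₀(0.52451) = -5.60 dB

-5.6 dB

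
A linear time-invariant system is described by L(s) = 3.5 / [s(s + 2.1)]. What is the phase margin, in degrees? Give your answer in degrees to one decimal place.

56.5°

Gain crossover: |L(jω)| = 1 at ω ≈ 1.39 rad/sec.
∠L(j1.39) = −90° − arctan(1.39/2.1) ≈ -123.50°
PM = 180° + (-123.50°) = 56.50°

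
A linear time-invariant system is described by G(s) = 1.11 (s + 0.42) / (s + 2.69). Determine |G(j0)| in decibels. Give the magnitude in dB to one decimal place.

G(0) = 1.11 × 0.42 / 2.69 = 0.17331
20 log₁₀(0.17331) = -15.22 dB

-15.2 dB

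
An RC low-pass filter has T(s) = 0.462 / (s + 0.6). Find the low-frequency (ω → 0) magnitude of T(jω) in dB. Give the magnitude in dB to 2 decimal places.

T(0) = 0.462 / 0.6 = 0.77
20 log₁₀(0.77) = -2.270 dB

-2.27 dB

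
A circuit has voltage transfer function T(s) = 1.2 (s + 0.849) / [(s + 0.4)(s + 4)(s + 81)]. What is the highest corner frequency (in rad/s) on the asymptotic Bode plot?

81 rad/s

Break frequencies occur at each pole and zero magnitude: 0.4 rad/s, 0.849 rad/s, 4 rad/s, 81 rad/s.
The highest is 81 rad/s.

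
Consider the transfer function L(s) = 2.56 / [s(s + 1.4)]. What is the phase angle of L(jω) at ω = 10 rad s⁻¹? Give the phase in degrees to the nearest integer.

∠(j10 + 1.4) = arctan(10/1.4) = 82.03°
∠(j10) = 90.00°
∠L(j10) = − (82.03° + 90.00°) = -172.03°

-172 deg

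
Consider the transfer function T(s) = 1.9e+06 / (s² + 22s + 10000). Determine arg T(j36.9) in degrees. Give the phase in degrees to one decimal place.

-5.4 deg

∠[(j36.9)² + 22(j36.9) + 10000] = ∠[8638.4 + j811.8] = 5.37°
∠T(j36.9) = −5.37° = -5.37°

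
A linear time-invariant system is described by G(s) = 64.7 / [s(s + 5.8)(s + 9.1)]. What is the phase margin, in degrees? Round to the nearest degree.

71 deg

Gain crossover: |G(jω)| = 1 at ω ≈ 1.19 rad/s.
∠G(j1.19) = −90° − arctan(1.19/5.8) − arctan(1.19/9.1) ≈ -109.06°
PM = 180° + (-109.06°) = 70.94°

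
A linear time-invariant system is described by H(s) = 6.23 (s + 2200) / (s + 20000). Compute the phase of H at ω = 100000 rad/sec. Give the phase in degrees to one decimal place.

10.0°

∠(j100000 + 2200) = arctan(100000/2200) = 88.74°
∠(j100000 + 20000) = arctan(100000/20000) = 78.69°
∠H(j100000) = 88.74° − 78.69° = 10.05°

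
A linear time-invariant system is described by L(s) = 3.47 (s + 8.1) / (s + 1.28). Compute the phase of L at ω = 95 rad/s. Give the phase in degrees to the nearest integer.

∠(j95 + 8.1) = arctan(95/8.1) = 85.13°
∠(j95 + 1.28) = arctan(95/1.28) = 89.23°
∠L(j95) = 85.13° − 89.23° = -4.10°

-4°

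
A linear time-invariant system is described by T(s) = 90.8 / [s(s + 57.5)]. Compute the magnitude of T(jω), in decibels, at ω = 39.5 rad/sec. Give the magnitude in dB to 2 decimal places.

|j39.5 + 57.5| = √(39.5² + 57.5²) = 69.76
|j39.5| = 39.5
|T(j39.5)| = 90.8 / (69.76 × 39.5) = 0.032952
20 log₁₀(0.032952) = -29.642 dB

-29.64 dB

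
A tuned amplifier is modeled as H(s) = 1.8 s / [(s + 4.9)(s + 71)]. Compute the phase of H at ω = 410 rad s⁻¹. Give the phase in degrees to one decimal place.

-79.5°

∠(j410) = 90.00°
∠(j410 + 4.9) = arctan(410/4.9) = 89.32°
∠(j410 + 71) = arctan(410/71) = 80.18°
∠H(j410) = 90.00° − (89.32° + 80.18°) = -79.49°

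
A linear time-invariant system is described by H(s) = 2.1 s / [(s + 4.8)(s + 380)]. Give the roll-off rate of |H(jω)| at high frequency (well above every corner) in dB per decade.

-20 dB/decade

With 1 zero and 2 poles, the high-frequency asymptotic slope is 20 × (1 − 2) = -20 dB/decade.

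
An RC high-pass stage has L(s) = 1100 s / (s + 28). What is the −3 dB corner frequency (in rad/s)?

28 rad/s

For a single-pole high-pass, the −3 dB point is at the pole: ω = 28 rad/s.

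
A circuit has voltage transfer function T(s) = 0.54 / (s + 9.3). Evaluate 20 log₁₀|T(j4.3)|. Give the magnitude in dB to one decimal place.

-25.6 dB

|j4.3 + 9.3| = √(4.3² + 9.3²) = 10.25
|T(j4.3)| = 0.54 / 10.25 = 0.052704
20 log₁₀(0.052704) = -25.56 dB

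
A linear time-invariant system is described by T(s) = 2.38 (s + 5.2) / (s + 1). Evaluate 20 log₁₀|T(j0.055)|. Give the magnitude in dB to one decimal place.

21.8 dB

|j0.055 + 5.2| = √(0.055² + 5.2²) = 5.2
|j0.055 + 1| = √(0.055² + 1²) = 1.002
|T(j0.055)| = 2.38 × 5.2 / 1.002 = 12.358
20 log₁₀(12.358) = 21.84 dB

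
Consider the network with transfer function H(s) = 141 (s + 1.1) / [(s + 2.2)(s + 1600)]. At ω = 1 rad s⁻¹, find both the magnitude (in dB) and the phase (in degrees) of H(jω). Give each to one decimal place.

|H| = -25.3 dB, ∠H = 17.8°

|j1 + 1.1| = √(1² + 1.1²) = 1.487
|j1 + 2.2| = √(1² + 2.2²) = 2.417
|j1 + 1600| = √(1² + 1600²) = 1600
|H(j1)| = 141 × 1.487 / (2.417 × 1600) = 0.054211
20 log₁₀(0.054211) = -25.32 dB
∠(j1 + 1.1) = arctan(1/1.1) = 42.27°
∠(j1 + 2.2) = arctan(1/2.2) = 24.44°
∠(j1 + 1600) = arctan(1/1600) = 0.04°
∠H(j1) = 42.27° − (24.44° + 0.04°) = 17.79°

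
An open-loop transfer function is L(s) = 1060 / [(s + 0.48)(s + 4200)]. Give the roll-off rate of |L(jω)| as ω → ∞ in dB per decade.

-40 dB/decade

With 0 zeros and 2 poles, the high-frequency asymptotic slope is 20 × (0 − 2) = -40 dB/decade.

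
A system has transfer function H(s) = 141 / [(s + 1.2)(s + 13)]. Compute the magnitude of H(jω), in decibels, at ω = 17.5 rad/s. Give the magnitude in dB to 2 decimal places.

-8.67 dB

|j17.5 + 1.2| = √(17.5² + 1.2²) = 17.54
|j17.5 + 13| = √(17.5² + 13²) = 21.8
|H(j17.5)| = 141 / (17.54 × 21.8) = 0.36872
20 log₁₀(0.36872) = -8.666 dB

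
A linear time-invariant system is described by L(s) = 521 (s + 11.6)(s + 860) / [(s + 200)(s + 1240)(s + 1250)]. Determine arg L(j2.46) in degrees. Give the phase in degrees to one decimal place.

11.2°

∠(j2.46 + 11.6) = arctan(2.46/11.6) = 11.97°
∠(j2.46 + 860) = arctan(2.46/860) = 0.16°
∠(j2.46 + 200) = arctan(2.46/200) = 0.70°
∠(j2.46 + 1240) = arctan(2.46/1240) = 0.11°
∠(j2.46 + 1250) = arctan(2.46/1250) = 0.11°
∠L(j2.46) = 11.97° + 0.16° − (0.70° + 0.11° + 0.11°) = 11.21°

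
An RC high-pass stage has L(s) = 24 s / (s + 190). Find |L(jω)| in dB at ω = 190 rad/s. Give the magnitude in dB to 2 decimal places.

24.59 dB

|j190| = 190
|j190 + 190| = √(190² + 190²) = 268.7
|L(j190)| = 24 × 190 / 268.7 = 16.971
20 log₁₀(16.971) = 24.594 dB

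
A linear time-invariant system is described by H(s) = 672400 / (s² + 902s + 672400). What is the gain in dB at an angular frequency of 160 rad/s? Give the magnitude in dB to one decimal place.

|(j160)² + 902(j160) + 672400| = |6.468e+05 + j1.4432e+05| = 6.627e+05
|H(j160)| = 672400 / 6.627e+05 = 1.0146
20 log₁₀(1.0146) = 0.13 dB

0.1 dB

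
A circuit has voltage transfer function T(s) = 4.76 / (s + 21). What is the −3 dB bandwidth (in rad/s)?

21 rad/s

For a single-pole low-pass, the −3 dB point is at the pole: ω = 21 rad/s.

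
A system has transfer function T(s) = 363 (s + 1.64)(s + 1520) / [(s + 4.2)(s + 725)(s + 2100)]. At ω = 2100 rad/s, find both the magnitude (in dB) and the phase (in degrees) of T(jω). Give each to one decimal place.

|j2100 + 1.64| = √(2100² + 1.64²) = 2100
|j2100 + 1520| = √(2100² + 1520²) = 2592
|j2100 + 4.2| = √(2100² + 4.2²) = 2100
|j2100 + 725| = √(2100² + 725²) = 2222
|j2100 + 2100| = √(2100² + 2100²) = 2970
|T(j2100)| = 363 × 2100 × 2592 / (2100 × 2222 × 2970) = 0.14263
20 log₁₀(0.14263) = -16.92 dB
∠(j2100 + 1.64) = arctan(2100/1.64) = 89.96°
∠(j2100 + 1520) = arctan(2100/1520) = 54.10°
∠(j2100 + 4.2) = arctan(2100/4.2) = 89.89°
∠(j2100 + 725) = arctan(2100/725) = 70.95°
∠(j2100 + 2100) = arctan(2100/2100) = 45.00°
∠T(j2100) = 89.96° + 54.10° − (89.89° + 70.95° + 45.00°) = -61.78°

|T| = -16.9 dB, ∠T = -61.8°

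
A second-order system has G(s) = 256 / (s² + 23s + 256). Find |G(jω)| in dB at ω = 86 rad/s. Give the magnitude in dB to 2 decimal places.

|(j86)² + 23(j86) + 256| = |-7140 + j1978| = 7409
|G(j86)| = 256 / 7409 = 0.034553
20 log₁₀(0.034553) = -29.230 dB

-29.23 dB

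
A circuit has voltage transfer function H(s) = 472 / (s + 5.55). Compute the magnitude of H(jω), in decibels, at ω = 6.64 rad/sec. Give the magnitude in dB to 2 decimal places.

34.73 dB

|j6.64 + 5.55| = √(6.64² + 5.55²) = 8.654
|H(j6.64)| = 472 / 8.654 = 54.541
20 log₁₀(54.541) = 34.734 dB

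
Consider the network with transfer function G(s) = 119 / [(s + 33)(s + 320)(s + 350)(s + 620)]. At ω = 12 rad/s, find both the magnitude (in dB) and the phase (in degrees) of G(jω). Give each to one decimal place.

|G| = -146.2 dB, ∠G = -25.2°

|j12 + 33| = √(12² + 33²) = 35.11
|j12 + 320| = √(12² + 320²) = 320.2
|j12 + 350| = √(12² + 350²) = 350.2
|j12 + 620| = √(12² + 620²) = 620.1
|G(j12)| = 119 / (35.11 × 320.2 × 350.2 × 620.1) = 4.8732e-08
20 log₁₀(4.8732e-08) = -146.24 dB
∠(j12 + 33) = arctan(12/33) = 19.98°
∠(j12 + 320) = arctan(12/320) = 2.15°
∠(j12 + 350) = arctan(12/350) = 1.96°
∠(j12 + 620) = arctan(12/620) = 1.11°
∠G(j12) = − (19.98° + 2.15° + 1.96° + 1.11°) = -25.20°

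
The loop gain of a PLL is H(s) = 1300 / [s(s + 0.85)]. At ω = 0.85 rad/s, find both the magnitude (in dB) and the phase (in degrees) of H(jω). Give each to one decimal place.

|H| = 62.1 dB, ∠H = -135.0°

|j0.85 + 0.85| = √(0.85² + 0.85²) = 1.202
|j0.85| = 0.85
|H(j0.85)| = 1300 / (1.202 × 0.85) = 1272.3
20 log₁₀(1272.3) = 62.09 dB
∠(j0.85 + 0.85) = arctan(0.85/0.85) = 45.00°
∠(j0.85) = 90.00°
∠H(j0.85) = − (45.00° + 90.00°) = -135.00°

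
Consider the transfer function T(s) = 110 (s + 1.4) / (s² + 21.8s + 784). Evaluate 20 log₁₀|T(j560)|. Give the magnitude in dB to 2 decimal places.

|j560 + 1.4| = √(560² + 1.4²) = 560
|(j560)² + 21.8(j560) + 784| = |-3.1282e+05 + j12208| = 3.131e+05
|T(j560)| = 110 × 560 / 3.131e+05 = 0.19677
20 log₁₀(0.19677) = -14.121 dB

-14.12 dB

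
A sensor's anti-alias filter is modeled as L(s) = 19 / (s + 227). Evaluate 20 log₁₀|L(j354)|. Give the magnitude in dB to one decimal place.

-26.9 dB

|j354 + 227| = √(354² + 227²) = 420.5
|L(j354)| = 19 / 420.5 = 0.045181
20 log₁₀(0.045181) = -26.90 dB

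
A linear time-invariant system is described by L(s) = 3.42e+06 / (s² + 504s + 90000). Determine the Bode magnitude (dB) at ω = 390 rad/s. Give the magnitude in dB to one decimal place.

24.4 dB

|(j390)² + 504(j390) + 90000| = |-62100 + j1.9656e+05| = 2.061e+05
|L(j390)| = 3.42e+06 / 2.061e+05 = 16.591
20 log₁₀(16.591) = 24.40 dB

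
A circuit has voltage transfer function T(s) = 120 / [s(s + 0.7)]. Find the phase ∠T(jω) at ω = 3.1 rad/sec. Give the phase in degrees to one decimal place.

-167.3°

∠(j3.1 + 0.7) = arctan(3.1/0.7) = 77.28°
∠(j3.1) = 90.00°
∠T(j3.1) = − (77.28° + 90.00°) = -167.28°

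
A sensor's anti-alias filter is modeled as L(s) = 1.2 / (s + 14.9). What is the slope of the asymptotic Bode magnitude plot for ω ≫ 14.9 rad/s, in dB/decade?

-20 dB/decade

With 0 zeros and 1 pole, the high-frequency asymptotic slope is 20 × (0 − 1) = -20 dB/decade.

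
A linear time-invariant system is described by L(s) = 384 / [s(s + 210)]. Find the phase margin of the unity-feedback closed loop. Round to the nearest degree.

90°

Gain crossover: |L(jω)| = 1 at ω ≈ 1.83 rad/s.
∠L(j1.83) = −90° − arctan(1.83/210) ≈ -90.50°
PM = 180° + (-90.50°) = 89.50°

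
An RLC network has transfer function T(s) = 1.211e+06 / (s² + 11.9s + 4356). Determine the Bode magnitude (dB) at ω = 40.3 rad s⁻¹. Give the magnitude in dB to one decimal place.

|(j40.3)² + 11.9(j40.3) + 4356| = |2731.9 + j479.57| = 2774
|T(j40.3)| = 1.211e+06 / 2774 = 436.6
20 log₁₀(436.6) = 52.80 dB

52.8 dB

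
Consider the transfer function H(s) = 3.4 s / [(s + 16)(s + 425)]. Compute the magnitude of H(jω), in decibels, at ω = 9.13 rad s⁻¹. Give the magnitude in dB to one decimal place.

-48.0 dB

|j9.13| = 9.13
|j9.13 + 16| = √(9.13² + 16²) = 18.42
|j9.13 + 425| = √(9.13² + 425²) = 425.1
|H(j9.13)| = 3.4 × 9.13 / (18.42 × 425.1) = 0.003964
20 log₁₀(0.003964) = -48.04 dB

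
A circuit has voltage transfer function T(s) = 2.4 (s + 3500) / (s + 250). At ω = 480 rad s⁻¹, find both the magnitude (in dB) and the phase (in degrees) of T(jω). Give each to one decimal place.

|j480 + 3500| = √(480² + 3500²) = 3533
|j480 + 250| = √(480² + 250²) = 541.2
|T(j480)| = 2.4 × 3533 / 541.2 = 15.666
20 log₁₀(15.666) = 23.90 dB
∠(j480 + 3500) = arctan(480/3500) = 7.81°
∠(j480 + 250) = arctan(480/250) = 62.49°
∠T(j480) = 7.81° − 62.49° = -54.68°

|T| = 23.9 dB, ∠T = -54.7°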